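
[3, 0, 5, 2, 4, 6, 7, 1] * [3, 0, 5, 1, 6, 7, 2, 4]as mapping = [0→1, 1→3, 2→7, 3→5, 4→6, 5→2, 6→4, 7→0]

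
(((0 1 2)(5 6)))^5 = (0 2 1)(5 6)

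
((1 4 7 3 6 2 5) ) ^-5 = (1 7 6 5 4 3 2) 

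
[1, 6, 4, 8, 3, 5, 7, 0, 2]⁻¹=[7, 0, 8, 4, 2, 5, 1, 6, 3]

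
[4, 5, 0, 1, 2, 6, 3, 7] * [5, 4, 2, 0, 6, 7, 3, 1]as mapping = [0→6, 1→7, 2→5, 3→4, 4→2, 5→3, 6→0, 7→1]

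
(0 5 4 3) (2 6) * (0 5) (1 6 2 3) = (1 6 3 5 4) 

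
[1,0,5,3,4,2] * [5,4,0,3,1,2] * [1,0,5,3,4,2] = [4,2,5,3,0,1] 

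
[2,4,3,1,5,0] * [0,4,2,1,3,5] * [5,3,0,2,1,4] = [0,2,3,1,4,5]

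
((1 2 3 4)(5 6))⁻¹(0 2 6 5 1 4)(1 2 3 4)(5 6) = (0 3 5 6 2 1)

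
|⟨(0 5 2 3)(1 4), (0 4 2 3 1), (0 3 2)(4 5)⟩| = 720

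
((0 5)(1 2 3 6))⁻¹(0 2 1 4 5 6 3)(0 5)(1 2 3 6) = (0 1 6 5 3 2 4)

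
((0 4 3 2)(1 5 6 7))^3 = (0 2 3 4)(1 7 6 5)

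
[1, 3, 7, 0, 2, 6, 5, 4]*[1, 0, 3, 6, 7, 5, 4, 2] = [0, 6, 2, 1, 3, 4, 5, 7]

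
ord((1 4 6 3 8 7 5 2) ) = 8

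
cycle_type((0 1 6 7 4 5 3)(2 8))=2.7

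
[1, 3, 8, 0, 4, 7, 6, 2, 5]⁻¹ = [3, 0, 7, 1, 4, 8, 6, 5, 2]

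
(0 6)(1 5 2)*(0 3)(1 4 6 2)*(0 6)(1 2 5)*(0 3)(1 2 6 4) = (0 5 6)(1 2)(3 4)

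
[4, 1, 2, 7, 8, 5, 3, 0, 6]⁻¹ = [7, 1, 2, 6, 0, 5, 8, 3, 4]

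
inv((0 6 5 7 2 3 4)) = (0 4 3 2 7 5 6)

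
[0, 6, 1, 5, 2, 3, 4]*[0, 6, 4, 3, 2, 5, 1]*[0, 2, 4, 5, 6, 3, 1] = [0, 2, 1, 3, 6, 5, 4]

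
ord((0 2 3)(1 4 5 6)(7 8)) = 12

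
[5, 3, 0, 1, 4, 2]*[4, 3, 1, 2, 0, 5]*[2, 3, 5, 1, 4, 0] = [0, 5, 4, 1, 2, 3]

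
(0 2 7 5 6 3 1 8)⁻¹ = (0 8 1 3 6 5 7 2)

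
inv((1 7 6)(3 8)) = (1 6 7)(3 8)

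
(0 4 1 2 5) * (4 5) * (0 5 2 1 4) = (0 2)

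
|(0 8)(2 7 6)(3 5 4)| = 6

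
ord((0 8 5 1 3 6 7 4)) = 8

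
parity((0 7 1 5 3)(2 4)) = odd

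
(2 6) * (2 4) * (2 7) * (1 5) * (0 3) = (0 3)(1 5)(2 6 4 7)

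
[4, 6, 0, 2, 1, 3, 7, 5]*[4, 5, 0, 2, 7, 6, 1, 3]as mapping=[0→7, 1→1, 2→4, 3→0, 4→5, 5→2, 6→3, 7→6]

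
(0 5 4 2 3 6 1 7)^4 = (0 3)(1 4)(2 7)(5 6)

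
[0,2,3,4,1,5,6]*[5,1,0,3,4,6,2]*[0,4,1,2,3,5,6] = [5,0,2,3,4,6,1]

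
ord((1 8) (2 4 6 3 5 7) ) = 6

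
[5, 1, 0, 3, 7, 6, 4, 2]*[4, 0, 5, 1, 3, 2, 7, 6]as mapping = [0→2, 1→0, 2→4, 3→1, 4→6, 5→7, 6→3, 7→5]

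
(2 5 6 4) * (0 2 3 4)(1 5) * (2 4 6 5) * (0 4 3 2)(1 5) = (0 3 6 4 2 5 1)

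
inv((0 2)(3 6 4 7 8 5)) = (0 2)(3 5 8 7 4 6)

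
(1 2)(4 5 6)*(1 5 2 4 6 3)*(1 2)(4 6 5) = (1 6 5 3 2 4)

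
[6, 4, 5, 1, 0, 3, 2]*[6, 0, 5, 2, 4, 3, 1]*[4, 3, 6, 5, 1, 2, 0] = [3, 1, 5, 4, 0, 6, 2]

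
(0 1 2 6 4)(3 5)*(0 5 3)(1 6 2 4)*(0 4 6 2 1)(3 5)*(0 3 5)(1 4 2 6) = (0 6 3)(2 4 5)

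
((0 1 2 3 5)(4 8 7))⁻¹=(0 5 3 2 1)(4 7 8)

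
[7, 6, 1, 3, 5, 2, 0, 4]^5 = [1, 5, 4, 3, 0, 7, 2, 6]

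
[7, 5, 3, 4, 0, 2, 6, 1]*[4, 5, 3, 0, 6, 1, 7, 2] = [2, 1, 0, 6, 4, 3, 7, 5]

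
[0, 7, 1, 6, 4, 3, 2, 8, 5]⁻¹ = [0, 2, 6, 5, 4, 8, 3, 1, 7]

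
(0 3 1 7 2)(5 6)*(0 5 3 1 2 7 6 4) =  (0 1 6 3 2 5 4)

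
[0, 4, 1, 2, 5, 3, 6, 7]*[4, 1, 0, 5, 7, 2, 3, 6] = [4, 7, 1, 0, 2, 5, 3, 6]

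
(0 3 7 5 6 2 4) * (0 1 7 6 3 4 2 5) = (0 4 1 7)(3 6 5)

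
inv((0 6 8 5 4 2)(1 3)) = (0 2 4 5 8 6)(1 3)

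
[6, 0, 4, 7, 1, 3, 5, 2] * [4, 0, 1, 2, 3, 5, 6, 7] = [6, 4, 3, 7, 0, 2, 5, 1]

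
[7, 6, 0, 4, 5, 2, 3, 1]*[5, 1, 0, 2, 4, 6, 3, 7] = [7, 3, 5, 4, 6, 0, 2, 1]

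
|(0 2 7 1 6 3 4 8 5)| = 9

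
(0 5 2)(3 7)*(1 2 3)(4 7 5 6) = (0 6 4 7 1 2)(3 5)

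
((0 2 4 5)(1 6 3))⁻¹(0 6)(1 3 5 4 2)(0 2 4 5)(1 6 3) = (0 5 4 6 1)(2 3)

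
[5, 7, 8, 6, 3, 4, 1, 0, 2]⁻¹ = [7, 6, 8, 4, 5, 0, 3, 1, 2]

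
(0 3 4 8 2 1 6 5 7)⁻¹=(0 7 5 6 1 2 8 4 3)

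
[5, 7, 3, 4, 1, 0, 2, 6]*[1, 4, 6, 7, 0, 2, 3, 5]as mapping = [0→2, 1→5, 2→7, 3→0, 4→4, 5→1, 6→6, 7→3]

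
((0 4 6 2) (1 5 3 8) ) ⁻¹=(0 2 6 4) (1 8 3 5) 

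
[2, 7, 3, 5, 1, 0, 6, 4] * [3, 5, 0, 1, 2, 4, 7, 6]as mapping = [0→0, 1→6, 2→1, 3→4, 4→5, 5→3, 6→7, 7→2]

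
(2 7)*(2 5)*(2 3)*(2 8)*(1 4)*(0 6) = (0 6)(1 4)(2 7 5 3 8)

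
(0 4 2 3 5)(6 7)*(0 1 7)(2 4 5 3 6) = (0 5 1 7 2 6)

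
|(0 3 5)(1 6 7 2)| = 12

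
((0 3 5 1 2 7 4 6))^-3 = (0 7 5 6 2 3 4 1)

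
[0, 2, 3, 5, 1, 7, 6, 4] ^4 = [0, 7, 4, 1, 5, 2, 6, 3] 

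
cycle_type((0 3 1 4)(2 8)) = 2.4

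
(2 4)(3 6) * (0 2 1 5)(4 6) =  (0 2 6 3 4 1 5)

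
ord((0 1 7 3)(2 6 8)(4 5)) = 12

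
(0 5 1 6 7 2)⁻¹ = (0 2 7 6 1 5)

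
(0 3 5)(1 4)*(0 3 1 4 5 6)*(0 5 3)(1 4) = (0 4 1 3 6 5)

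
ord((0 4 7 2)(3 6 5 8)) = 4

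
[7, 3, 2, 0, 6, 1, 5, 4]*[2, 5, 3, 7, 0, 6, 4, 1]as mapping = [0→1, 1→7, 2→3, 3→2, 4→4, 5→5, 6→6, 7→0]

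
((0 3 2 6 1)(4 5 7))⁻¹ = (0 1 6 2 3)(4 7 5)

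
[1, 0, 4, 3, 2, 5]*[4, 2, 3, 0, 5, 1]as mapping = [0→2, 1→4, 2→5, 3→0, 4→3, 5→1]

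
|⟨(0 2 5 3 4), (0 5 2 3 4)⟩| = 60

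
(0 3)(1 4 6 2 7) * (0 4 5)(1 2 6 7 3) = (0 1 5)(2 3 4 7)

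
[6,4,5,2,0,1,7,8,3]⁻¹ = [4,5,3,8,1,2,0,6,7]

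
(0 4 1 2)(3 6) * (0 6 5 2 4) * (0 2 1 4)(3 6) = (0 2 3 5 1)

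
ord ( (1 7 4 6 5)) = 5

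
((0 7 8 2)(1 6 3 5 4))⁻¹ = (0 2 8 7)(1 4 5 3 6)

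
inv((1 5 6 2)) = (1 2 6 5)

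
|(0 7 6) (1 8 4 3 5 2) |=6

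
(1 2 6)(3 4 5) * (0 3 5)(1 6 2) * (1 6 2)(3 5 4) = (0 5 4)(1 6 2)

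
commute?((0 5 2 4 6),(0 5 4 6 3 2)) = no:(0 5 2 4 6)*(0 5 4 6 3 2) = (0 4 3 2 6 5),(0 5 4 6 3 2)*(0 5 2 4 6) = (0 2 5 6 3 4)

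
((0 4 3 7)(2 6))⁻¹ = (0 7 3 4)(2 6)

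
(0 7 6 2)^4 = ()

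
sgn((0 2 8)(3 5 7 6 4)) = 1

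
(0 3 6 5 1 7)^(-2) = (0 1 6)(3 7 5)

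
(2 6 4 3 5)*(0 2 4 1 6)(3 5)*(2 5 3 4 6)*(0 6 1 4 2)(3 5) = (0 3 2 6 4 5 1)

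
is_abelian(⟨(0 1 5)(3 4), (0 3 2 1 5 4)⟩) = no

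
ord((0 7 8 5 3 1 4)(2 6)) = 14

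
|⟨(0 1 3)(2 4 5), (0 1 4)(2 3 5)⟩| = 12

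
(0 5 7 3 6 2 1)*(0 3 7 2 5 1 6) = (0 1 3)(2 6 5)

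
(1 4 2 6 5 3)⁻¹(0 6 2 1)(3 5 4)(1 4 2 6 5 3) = (0 5 6 4)(1 3 2)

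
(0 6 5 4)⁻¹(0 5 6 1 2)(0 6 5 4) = (1 2 6 4 5)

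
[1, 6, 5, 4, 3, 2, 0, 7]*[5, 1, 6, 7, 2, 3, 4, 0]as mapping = [0→1, 1→4, 2→3, 3→2, 4→7, 5→6, 6→5, 7→0]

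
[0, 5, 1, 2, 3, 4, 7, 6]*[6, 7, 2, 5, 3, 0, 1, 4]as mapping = [0→6, 1→0, 2→7, 3→2, 4→5, 5→3, 6→4, 7→1]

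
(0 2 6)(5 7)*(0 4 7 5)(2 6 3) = (0 6 4 7)(2 3)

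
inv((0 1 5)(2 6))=(0 5 1)(2 6)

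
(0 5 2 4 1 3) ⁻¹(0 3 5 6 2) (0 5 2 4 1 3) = (0 2 6 4 5) 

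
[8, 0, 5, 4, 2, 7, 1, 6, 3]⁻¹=[1, 6, 4, 8, 3, 2, 7, 5, 0]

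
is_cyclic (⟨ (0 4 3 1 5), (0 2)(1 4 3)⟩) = no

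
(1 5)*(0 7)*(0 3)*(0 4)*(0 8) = (0 7 3 4 8)(1 5)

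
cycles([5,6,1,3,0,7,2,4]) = (0 5 7 4)(1 6 2)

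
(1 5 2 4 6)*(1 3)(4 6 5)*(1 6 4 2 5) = (1 2 4)(3 6)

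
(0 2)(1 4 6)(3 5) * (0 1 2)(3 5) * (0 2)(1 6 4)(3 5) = (0 2 6)(3 5)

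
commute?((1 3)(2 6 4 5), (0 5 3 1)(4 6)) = no:(1 3)(2 6 4 5) * (0 5 3 1)(4 6) = (0 5 2 4 3), (0 5 3 1)(4 6) * (1 3)(2 6 4 5) = (0 2 6 5 1)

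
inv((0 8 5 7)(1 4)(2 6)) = (0 7 5 8)(1 4)(2 6)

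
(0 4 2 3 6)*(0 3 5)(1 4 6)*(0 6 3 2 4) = (0 3 1)(2 5 6)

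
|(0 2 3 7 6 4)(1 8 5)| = 6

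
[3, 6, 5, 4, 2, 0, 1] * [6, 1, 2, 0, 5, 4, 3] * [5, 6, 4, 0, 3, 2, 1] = [5, 0, 3, 2, 4, 1, 6]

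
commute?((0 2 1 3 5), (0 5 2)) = no:(0 2 1 3 5)*(0 5 2) = (1 3 2), (0 5 2)*(0 2 1 3 5) = (1 3 5)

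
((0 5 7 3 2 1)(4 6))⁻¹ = (0 1 2 3 7 5)(4 6)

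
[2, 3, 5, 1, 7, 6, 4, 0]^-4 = [5, 1, 6, 3, 0, 4, 7, 2]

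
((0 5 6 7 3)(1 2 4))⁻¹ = (0 3 7 6 5)(1 4 2)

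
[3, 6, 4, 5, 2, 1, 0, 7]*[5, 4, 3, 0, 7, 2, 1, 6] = [0, 1, 7, 2, 3, 4, 5, 6]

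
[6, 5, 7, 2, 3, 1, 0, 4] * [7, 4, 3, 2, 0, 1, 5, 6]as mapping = [0→5, 1→1, 2→6, 3→3, 4→2, 5→4, 6→7, 7→0]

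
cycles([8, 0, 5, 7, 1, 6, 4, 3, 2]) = (0 8 2 5 6 4 1)(3 7)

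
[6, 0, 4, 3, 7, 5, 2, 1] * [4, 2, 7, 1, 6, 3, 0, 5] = [0, 4, 6, 1, 5, 3, 7, 2]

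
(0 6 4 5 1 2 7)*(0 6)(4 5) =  (1 2 7 6 5)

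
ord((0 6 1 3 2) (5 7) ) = 10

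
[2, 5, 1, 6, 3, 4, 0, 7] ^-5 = [1, 4, 5, 0, 6, 3, 2, 7] 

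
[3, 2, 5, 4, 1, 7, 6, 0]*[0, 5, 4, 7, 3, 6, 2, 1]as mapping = [0→7, 1→4, 2→6, 3→3, 4→5, 5→1, 6→2, 7→0]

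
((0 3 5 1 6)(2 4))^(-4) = (0 3 5 1 6)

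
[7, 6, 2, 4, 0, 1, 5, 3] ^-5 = [4, 6, 2, 7, 3, 1, 5, 0] 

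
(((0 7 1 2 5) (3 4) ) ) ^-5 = (3 4) 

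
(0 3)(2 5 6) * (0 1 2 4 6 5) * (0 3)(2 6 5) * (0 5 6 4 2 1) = (0 5 1 4 6 2 3)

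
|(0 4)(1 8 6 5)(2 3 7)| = 12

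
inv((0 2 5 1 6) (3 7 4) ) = (0 6 1 5 2) (3 4 7) 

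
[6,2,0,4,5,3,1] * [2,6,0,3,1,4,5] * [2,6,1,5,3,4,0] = [4,2,1,6,3,5,0]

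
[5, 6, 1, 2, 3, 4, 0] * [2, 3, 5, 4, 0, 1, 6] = [1, 6, 3, 5, 4, 0, 2]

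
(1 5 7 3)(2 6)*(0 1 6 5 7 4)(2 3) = (0 1 7 2 5 4)(3 6)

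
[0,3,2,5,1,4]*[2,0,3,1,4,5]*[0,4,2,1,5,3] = [2,4,1,3,0,5]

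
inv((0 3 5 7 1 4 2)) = (0 2 4 1 7 5 3)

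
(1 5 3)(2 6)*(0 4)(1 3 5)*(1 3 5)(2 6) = (0 4)(1 3 5)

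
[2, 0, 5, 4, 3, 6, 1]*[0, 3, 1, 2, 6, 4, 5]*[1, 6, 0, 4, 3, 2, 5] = [6, 1, 3, 5, 0, 2, 4]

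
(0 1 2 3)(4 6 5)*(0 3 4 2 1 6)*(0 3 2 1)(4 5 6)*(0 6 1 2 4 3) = (0 3 4)(1 6)(2 5)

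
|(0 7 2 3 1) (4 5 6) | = 15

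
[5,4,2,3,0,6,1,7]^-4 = [5,4,2,3,0,6,1,7]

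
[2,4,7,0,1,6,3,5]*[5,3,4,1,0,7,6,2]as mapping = [0→4,1→0,2→2,3→5,4→3,5→6,6→1,7→7]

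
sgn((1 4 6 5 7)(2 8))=-1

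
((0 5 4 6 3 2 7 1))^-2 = (0 7 3 4)(1 2 6 5)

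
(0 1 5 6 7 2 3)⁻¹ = (0 3 2 7 6 5 1)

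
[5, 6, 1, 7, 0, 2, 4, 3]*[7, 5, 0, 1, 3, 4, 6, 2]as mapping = [0→4, 1→6, 2→5, 3→2, 4→7, 5→0, 6→3, 7→1]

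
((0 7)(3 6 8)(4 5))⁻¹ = (0 7)(3 8 6)(4 5)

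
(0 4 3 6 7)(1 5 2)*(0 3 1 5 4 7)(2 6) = (0 7 3 2 5 6)(1 4)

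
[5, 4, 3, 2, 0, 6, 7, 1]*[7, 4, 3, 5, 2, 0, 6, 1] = [0, 2, 5, 3, 7, 6, 1, 4]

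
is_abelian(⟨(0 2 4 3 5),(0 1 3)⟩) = no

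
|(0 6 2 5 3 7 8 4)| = 8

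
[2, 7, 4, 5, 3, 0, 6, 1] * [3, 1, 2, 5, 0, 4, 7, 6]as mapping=[0→2, 1→6, 2→0, 3→4, 4→5, 5→3, 6→7, 7→1]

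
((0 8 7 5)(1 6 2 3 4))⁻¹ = (0 5 7 8)(1 4 3 2 6)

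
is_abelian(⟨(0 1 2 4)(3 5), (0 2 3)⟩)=no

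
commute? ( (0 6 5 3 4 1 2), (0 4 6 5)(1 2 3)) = no: (0 6 5 3 4 1 2)*(0 4 6 5)(1 2 3) = (0 5 1 3 6)(2 4), (0 4 6 5)(1 2 3)*(0 6 5 3 4 1 2) = (0 1)(2 4 5 6 3)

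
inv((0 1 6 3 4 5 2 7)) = (0 7 2 5 4 3 6 1)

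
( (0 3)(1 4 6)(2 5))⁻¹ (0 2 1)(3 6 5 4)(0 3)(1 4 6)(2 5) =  (0 1 2 6)(3 5 4)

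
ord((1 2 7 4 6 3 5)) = 7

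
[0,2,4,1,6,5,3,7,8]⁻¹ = [0,3,1,6,2,5,4,7,8]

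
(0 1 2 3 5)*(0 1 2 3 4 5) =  (0 2 4 5 1 3) 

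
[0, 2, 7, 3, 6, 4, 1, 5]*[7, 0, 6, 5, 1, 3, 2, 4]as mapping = [0→7, 1→6, 2→4, 3→5, 4→2, 5→1, 6→0, 7→3]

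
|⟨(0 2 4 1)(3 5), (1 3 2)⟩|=36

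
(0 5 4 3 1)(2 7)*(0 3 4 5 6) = (0 6)(1 3)(2 7)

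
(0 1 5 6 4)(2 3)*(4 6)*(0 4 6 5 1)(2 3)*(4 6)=(4 6 5)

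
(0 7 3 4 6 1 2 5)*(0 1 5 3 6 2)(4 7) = (0 4 2 3 7 6 5 1)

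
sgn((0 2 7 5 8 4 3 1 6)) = 1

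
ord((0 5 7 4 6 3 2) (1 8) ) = 14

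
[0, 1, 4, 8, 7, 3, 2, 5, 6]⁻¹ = [0, 1, 6, 5, 2, 7, 8, 4, 3]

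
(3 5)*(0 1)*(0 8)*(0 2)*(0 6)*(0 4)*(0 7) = (0 1 8 2 6 4 7)(3 5)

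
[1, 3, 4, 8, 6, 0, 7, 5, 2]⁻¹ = [5, 0, 8, 1, 2, 7, 4, 6, 3]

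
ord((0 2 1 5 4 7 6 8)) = 8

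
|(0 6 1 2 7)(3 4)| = 10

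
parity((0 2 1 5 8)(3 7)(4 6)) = even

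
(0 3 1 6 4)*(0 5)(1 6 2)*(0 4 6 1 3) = (1 2 3)(4 5)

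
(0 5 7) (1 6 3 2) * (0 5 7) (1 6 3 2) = (0 7 5) (1 3) (2 6) 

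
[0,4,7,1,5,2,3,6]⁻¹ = [0,3,5,6,1,4,7,2]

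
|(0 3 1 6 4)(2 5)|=10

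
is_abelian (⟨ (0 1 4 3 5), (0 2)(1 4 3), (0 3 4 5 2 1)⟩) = no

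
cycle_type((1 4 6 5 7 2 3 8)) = 8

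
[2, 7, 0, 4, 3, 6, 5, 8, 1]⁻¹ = [2, 8, 0, 4, 3, 6, 5, 1, 7]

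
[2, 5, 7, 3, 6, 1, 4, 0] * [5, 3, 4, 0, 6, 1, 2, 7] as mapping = [0→4, 1→1, 2→7, 3→0, 4→2, 5→3, 6→6, 7→5] 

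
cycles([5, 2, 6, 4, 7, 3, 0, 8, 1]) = (0 5 3 4 7 8 1 2 6)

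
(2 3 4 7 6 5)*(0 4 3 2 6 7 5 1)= (0 4 5 6 1)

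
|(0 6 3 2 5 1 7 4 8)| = 9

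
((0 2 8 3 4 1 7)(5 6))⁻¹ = (0 7 1 4 3 8 2)(5 6)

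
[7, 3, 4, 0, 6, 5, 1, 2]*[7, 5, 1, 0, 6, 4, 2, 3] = [3, 0, 6, 7, 2, 4, 5, 1]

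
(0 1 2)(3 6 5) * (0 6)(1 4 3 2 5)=(0 4 3)(1 5 2 6)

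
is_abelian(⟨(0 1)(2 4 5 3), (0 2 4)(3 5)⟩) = no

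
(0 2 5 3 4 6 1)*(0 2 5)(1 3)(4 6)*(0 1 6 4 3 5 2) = (0 2 1)(3 4)(5 6)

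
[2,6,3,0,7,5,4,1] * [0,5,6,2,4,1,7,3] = [6,7,2,0,3,1,4,5]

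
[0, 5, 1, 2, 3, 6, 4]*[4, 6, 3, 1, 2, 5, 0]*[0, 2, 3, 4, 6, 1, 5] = [6, 1, 5, 4, 2, 0, 3]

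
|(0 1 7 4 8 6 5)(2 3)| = 14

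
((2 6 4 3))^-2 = (2 4)(3 6)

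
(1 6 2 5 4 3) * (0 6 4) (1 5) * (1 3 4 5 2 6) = (0 1 5) (2 3) 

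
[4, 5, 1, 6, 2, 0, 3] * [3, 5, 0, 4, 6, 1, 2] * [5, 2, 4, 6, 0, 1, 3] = [3, 2, 1, 4, 5, 6, 0]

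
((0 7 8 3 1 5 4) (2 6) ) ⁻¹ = (0 4 5 1 3 8 7) (2 6) 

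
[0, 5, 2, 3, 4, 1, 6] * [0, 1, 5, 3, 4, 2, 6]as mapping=[0→0, 1→2, 2→5, 3→3, 4→4, 5→1, 6→6]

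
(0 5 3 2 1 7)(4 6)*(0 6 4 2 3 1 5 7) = (0 7 6 2 5 1)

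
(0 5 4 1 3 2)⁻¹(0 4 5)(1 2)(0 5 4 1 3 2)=(0 3)(1 4 5)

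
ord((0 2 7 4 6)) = 5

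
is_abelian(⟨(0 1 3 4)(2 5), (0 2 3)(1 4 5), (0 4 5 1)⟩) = no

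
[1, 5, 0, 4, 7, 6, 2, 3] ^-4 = [1, 5, 0, 7, 3, 6, 2, 4] 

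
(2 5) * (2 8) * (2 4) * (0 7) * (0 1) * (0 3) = (0 7 1 3)(2 5 8 4)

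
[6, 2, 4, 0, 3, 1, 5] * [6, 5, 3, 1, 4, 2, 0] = [0, 3, 4, 6, 1, 5, 2]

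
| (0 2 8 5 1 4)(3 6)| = 6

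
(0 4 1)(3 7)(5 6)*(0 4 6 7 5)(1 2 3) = (0 6)(1 4 2 3 5 7)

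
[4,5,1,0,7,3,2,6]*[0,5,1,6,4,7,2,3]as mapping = [0→4,1→7,2→5,3→0,4→3,5→6,6→1,7→2]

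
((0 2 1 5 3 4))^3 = (0 5)(1 4)(2 3)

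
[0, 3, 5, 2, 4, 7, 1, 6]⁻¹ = [0, 6, 3, 1, 4, 2, 7, 5]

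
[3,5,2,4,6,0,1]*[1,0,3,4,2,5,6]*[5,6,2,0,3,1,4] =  [3,1,0,2,4,6,5]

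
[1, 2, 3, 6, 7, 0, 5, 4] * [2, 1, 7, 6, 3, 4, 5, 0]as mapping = [0→1, 1→7, 2→6, 3→5, 4→0, 5→2, 6→4, 7→3]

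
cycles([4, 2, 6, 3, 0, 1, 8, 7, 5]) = (0 4)(1 2 6 8 5)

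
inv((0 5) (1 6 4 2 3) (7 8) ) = (0 5) (1 3 2 4 6) (7 8) 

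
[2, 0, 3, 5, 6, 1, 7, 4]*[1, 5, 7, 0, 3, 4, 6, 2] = [7, 1, 0, 4, 6, 5, 2, 3]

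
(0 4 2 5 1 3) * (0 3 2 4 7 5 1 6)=(0 7 5 6)(1 2)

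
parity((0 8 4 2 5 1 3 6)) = odd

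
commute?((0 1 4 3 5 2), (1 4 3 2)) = no:(0 1 4 3 5 2)*(1 4 3 2) = (0 4 2)(1 3 5), (1 4 3 2)*(0 1 4 3 5 2) = (0 1 3)(2 4 5)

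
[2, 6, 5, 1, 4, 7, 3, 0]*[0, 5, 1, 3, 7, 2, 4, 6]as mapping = [0→1, 1→4, 2→2, 3→5, 4→7, 5→6, 6→3, 7→0]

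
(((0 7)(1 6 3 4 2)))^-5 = (0 7)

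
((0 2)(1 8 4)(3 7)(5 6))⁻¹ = (0 2)(1 4 8)(3 7)(5 6)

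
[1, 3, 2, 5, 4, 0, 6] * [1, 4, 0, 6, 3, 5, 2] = [4, 6, 0, 5, 3, 1, 2]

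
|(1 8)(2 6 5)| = 6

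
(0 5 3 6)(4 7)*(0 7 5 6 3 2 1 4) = (0 6 7)(1 4 5 2)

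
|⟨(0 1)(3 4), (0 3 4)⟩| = 12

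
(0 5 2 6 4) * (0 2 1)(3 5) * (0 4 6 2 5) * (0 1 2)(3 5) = (0 5 2)(1 4 3)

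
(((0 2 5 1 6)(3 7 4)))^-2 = (0 1 2 6 5)(3 7 4)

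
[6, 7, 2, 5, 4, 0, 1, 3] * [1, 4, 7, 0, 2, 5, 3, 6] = [3, 6, 7, 5, 2, 1, 4, 0]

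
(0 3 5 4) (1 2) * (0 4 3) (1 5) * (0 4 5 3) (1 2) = (0 4 5) (2 3) 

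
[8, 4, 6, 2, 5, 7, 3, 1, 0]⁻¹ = [8, 7, 3, 6, 1, 4, 2, 5, 0]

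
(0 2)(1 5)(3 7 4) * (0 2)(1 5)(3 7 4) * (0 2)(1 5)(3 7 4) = (0 2)(1 5)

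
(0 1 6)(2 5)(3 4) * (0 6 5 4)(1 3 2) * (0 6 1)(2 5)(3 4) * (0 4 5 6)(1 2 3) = (0 5 4 6 2 1 3)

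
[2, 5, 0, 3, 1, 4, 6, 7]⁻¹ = [2, 4, 0, 3, 5, 1, 6, 7]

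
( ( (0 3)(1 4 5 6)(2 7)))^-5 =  (0 3)(1 6 5 4)(2 7)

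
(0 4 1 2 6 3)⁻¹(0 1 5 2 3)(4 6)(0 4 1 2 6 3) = (0 4 2 5 6)(1 3)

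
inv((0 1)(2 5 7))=(0 1)(2 7 5)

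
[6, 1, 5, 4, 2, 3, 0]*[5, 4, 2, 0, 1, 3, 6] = [6, 4, 3, 1, 2, 0, 5]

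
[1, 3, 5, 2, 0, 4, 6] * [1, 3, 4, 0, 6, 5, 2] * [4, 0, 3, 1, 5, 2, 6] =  [1, 4, 2, 5, 0, 6, 3]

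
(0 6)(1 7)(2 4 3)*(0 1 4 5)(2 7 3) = (0 6 1 3 7 4 2 5)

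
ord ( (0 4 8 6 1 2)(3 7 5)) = 6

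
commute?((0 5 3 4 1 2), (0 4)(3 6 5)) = no:(0 5 3 4 1 2)*(0 4)(3 6 5) = (0 3)(1 2 4)(5 6), (0 4)(3 6 5)*(0 5 3 4 1 2) = (0 1 2)(3 6)(4 5)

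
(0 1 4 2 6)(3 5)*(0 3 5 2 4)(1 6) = (0 6 3 2 1)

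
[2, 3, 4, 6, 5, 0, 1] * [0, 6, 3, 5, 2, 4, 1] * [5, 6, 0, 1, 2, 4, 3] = [1, 4, 0, 6, 2, 5, 3]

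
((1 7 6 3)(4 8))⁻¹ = (1 3 6 7)(4 8)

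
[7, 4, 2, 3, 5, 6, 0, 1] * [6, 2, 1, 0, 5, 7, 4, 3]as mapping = [0→3, 1→5, 2→1, 3→0, 4→7, 5→4, 6→6, 7→2]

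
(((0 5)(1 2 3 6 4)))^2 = (1 3 4 2 6)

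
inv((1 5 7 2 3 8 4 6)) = (1 6 4 8 3 2 7 5)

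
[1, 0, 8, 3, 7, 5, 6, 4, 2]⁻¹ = [1, 0, 8, 3, 7, 5, 6, 4, 2]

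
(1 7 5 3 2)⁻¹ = (1 2 3 5 7)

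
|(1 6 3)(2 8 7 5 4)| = 15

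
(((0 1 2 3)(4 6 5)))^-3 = (0 1 2 3)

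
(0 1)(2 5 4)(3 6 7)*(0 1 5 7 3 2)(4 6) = (0 5 6 3 4)(2 7)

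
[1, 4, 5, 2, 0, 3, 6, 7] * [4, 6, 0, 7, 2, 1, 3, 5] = [6, 2, 1, 0, 4, 7, 3, 5]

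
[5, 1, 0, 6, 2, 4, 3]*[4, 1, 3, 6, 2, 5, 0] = [5, 1, 4, 0, 3, 2, 6]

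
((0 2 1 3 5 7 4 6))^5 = (0 7 1 6 5 2 4 3)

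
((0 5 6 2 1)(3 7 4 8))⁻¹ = (0 1 2 6 5)(3 8 4 7)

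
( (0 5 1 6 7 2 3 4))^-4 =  (0 7)(1 3)(2 5)(4 6)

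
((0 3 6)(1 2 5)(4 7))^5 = (0 6 3)(1 5 2)(4 7)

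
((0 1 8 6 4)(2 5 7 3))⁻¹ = (0 4 6 8 1)(2 3 7 5)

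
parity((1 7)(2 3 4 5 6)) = odd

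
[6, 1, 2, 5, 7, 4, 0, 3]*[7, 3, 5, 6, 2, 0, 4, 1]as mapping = [0→4, 1→3, 2→5, 3→0, 4→1, 5→2, 6→7, 7→6]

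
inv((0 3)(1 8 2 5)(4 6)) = (0 3)(1 5 2 8)(4 6)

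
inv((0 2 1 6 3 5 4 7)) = (0 7 4 5 3 6 1 2)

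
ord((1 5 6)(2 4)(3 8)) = 6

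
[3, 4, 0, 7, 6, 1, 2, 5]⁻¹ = [2, 5, 6, 0, 1, 7, 4, 3]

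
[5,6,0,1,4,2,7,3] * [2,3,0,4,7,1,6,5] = [1,6,2,3,7,0,5,4]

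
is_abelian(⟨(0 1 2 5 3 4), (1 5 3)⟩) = no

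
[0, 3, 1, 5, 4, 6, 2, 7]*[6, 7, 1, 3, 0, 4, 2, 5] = [6, 3, 7, 4, 0, 2, 1, 5]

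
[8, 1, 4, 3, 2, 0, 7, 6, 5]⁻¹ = [5, 1, 4, 3, 2, 8, 7, 6, 0]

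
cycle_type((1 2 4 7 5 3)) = 6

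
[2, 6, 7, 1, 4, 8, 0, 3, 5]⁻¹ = [6, 3, 0, 7, 4, 8, 1, 2, 5]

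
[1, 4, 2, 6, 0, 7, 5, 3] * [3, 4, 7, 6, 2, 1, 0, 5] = [4, 2, 7, 0, 3, 5, 1, 6]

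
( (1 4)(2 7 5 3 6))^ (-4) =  (2 7 5 3 6)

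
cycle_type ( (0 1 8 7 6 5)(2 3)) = 2.6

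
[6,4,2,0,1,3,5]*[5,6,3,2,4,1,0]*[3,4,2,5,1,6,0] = [3,1,5,6,0,2,4]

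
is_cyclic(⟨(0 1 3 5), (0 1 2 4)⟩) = no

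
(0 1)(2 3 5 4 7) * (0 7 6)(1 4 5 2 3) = (0 4 6)(1 7 3 2)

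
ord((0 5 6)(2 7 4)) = 3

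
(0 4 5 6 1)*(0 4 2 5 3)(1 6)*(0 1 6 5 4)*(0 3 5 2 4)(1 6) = (0 4 5 1 3 6 2)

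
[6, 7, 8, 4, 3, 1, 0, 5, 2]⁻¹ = [6, 5, 8, 4, 3, 7, 0, 1, 2]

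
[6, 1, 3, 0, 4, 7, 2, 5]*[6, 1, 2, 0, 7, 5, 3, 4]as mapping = [0→3, 1→1, 2→0, 3→6, 4→7, 5→4, 6→2, 7→5]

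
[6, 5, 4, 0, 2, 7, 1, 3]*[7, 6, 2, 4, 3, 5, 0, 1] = [0, 5, 3, 7, 2, 1, 6, 4]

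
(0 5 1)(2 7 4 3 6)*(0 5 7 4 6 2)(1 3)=(0 7 6)(1 5 3 2 4)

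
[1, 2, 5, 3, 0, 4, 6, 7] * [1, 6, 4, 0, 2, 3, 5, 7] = [6, 4, 3, 0, 1, 2, 5, 7]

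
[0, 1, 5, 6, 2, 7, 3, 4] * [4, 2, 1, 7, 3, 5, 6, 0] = [4, 2, 5, 6, 1, 0, 7, 3]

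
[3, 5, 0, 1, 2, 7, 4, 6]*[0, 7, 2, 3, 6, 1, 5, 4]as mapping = [0→3, 1→1, 2→0, 3→7, 4→2, 5→4, 6→6, 7→5]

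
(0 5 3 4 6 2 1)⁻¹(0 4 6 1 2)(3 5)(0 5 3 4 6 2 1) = (0 1 5 6 2)(3 4)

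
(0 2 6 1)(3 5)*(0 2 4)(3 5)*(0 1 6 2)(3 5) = (0 4 1)(3 5)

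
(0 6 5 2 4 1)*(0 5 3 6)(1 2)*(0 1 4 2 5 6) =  (0 1 6 3)(4 5)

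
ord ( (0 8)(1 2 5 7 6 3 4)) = 14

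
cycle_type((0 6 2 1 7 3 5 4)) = 8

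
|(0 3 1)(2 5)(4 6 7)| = 6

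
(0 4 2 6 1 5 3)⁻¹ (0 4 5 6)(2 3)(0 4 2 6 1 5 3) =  (0 6)(1 4 2 3)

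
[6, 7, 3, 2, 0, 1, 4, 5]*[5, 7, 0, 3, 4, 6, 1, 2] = [1, 2, 3, 0, 5, 7, 4, 6]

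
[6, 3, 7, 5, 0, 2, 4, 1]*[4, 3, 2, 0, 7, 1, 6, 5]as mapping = [0→6, 1→0, 2→5, 3→1, 4→4, 5→2, 6→7, 7→3]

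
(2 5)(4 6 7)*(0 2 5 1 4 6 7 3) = (0 2 1 4 7 6 3)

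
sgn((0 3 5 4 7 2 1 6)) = -1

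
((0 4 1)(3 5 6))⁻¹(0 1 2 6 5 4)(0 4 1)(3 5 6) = (0 2 3 6 1 4)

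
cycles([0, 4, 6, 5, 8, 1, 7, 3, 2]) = (1 4 8 2 6 7 3 5)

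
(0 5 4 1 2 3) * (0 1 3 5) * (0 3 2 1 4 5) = (0 3 4 2)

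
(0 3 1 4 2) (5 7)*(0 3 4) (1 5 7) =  (0 4 2 3 5 1) 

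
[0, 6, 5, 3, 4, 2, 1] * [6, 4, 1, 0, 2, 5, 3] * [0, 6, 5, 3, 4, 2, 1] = [1, 3, 2, 0, 5, 6, 4]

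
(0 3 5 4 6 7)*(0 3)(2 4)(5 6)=(2 4 5)(3 6 7)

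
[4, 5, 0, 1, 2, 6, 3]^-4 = [2, 1, 4, 3, 0, 5, 6]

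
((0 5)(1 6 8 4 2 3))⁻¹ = (0 5)(1 3 2 4 8 6)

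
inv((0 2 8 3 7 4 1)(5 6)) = (0 1 4 7 3 8 2)(5 6)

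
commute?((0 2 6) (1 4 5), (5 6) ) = no:(0 2 6) (1 4 5) * (5 6) = (0 2 5 1 4 6), (5 6) * (0 2 6) (1 4 5) = (0 2 6 1 4 5) 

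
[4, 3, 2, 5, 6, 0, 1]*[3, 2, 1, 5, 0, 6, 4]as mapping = [0→0, 1→5, 2→1, 3→6, 4→4, 5→3, 6→2]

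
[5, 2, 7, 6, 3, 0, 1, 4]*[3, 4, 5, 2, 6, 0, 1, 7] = [0, 5, 7, 1, 2, 3, 4, 6]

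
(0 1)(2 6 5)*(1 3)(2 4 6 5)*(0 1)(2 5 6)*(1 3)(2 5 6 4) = (0 1 3)(2 4 5)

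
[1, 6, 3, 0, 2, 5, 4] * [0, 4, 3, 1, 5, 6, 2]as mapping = [0→4, 1→2, 2→1, 3→0, 4→3, 5→6, 6→5]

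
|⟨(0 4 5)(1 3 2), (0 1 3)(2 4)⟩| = 720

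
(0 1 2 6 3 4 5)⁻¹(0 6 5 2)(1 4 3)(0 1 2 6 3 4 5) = (0 6 1 3)(2 5 4)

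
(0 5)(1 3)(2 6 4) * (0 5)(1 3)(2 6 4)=(2 4 6)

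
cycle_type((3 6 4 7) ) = 4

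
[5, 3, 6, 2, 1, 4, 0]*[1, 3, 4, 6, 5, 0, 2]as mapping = [0→0, 1→6, 2→2, 3→4, 4→3, 5→5, 6→1]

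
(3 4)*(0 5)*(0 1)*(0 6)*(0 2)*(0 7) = (0 5 1 6 2 7)(3 4)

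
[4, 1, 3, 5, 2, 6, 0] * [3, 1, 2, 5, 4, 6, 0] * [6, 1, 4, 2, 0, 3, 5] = [0, 1, 3, 5, 4, 6, 2]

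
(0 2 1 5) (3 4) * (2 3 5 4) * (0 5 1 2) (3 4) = (0 4 1 3) 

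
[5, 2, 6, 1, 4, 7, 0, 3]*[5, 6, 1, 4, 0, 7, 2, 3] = [7, 1, 2, 6, 0, 3, 5, 4]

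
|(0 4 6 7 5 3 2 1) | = 8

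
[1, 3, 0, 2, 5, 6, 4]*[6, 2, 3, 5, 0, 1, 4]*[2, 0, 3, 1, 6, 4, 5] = [3, 4, 5, 1, 0, 6, 2]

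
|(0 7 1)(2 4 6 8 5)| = 15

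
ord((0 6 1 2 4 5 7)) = 7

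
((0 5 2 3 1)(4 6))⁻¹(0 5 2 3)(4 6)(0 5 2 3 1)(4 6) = (1 5 2 3)(4 6)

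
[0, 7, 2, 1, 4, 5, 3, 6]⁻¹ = [0, 3, 2, 6, 4, 5, 7, 1]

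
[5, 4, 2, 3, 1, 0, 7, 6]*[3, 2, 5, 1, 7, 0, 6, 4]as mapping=[0→0, 1→7, 2→5, 3→1, 4→2, 5→3, 6→4, 7→6]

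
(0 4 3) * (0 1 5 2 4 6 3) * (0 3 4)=(0 6 4 3 1 5 2)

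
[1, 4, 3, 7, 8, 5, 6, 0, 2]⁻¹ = [7, 0, 8, 2, 1, 5, 6, 3, 4]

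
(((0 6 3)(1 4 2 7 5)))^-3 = (1 2 5 4 7)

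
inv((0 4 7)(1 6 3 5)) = (0 7 4)(1 5 3 6)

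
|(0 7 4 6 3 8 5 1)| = 8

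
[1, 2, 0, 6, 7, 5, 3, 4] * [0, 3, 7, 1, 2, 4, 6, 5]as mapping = [0→3, 1→7, 2→0, 3→6, 4→5, 5→4, 6→1, 7→2]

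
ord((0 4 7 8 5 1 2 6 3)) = 9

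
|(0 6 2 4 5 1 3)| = 7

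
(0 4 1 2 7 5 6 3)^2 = (0 1 7 6)(2 5 3 4)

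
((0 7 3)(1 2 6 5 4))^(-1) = (0 3 7)(1 4 5 6 2)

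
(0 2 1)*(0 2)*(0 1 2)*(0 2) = (0 1 2)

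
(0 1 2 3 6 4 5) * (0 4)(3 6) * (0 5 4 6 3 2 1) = (2 3)(5 6)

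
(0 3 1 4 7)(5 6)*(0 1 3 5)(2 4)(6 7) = (0 5 7 1 2 4 6)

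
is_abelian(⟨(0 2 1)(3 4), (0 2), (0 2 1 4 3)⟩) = no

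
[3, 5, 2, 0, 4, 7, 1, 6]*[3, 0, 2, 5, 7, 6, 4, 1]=[5, 6, 2, 3, 7, 1, 0, 4]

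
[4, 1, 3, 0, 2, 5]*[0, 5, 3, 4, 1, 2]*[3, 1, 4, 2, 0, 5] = [1, 5, 0, 3, 2, 4]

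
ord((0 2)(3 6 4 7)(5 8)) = 4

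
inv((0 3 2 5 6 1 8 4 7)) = (0 7 4 8 1 6 5 2 3)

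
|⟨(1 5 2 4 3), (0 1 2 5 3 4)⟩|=720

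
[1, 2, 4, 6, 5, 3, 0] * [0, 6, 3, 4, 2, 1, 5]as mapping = [0→6, 1→3, 2→2, 3→5, 4→1, 5→4, 6→0]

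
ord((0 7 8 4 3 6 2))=7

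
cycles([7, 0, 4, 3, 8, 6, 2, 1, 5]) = (0 7 1)(2 4 8 5 6)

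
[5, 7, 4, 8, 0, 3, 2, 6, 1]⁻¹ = [4, 8, 6, 5, 2, 0, 7, 1, 3]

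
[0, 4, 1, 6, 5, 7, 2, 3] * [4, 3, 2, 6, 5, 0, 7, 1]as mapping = [0→4, 1→5, 2→3, 3→7, 4→0, 5→1, 6→2, 7→6]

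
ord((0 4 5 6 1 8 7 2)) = 8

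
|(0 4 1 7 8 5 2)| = 7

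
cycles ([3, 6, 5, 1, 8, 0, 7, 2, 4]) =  (0 3 1 6 7 2 5)(4 8)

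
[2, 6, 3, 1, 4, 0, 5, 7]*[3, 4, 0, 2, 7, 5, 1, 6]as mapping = [0→0, 1→1, 2→2, 3→4, 4→7, 5→3, 6→5, 7→6]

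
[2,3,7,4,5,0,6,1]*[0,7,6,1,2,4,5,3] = [6,1,3,2,4,0,5,7]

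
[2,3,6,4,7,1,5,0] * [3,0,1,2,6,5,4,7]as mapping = [0→1,1→2,2→4,3→6,4→7,5→0,6→5,7→3]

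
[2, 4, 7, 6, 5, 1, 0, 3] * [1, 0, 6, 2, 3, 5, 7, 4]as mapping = [0→6, 1→3, 2→4, 3→7, 4→5, 5→0, 6→1, 7→2]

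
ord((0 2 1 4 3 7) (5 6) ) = 6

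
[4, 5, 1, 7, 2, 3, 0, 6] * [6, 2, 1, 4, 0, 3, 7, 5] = [0, 3, 2, 5, 1, 4, 6, 7]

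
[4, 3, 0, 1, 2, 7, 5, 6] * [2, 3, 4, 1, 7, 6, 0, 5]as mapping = [0→7, 1→1, 2→2, 3→3, 4→4, 5→5, 6→6, 7→0]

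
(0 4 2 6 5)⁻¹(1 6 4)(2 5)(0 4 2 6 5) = (0 6)(1 5 2)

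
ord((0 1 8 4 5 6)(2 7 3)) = 6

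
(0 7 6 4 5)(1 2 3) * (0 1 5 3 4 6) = (0 7)(1 2 4 3 5)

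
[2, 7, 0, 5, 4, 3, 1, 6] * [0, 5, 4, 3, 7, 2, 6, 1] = [4, 1, 0, 2, 7, 3, 5, 6]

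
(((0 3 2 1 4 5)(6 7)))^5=(0 5 4 1 2 3)(6 7)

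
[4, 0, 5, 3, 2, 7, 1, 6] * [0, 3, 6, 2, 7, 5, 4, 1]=[7, 0, 5, 2, 6, 1, 3, 4]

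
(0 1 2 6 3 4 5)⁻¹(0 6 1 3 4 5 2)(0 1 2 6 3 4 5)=(0 6 1 3 2 4 5)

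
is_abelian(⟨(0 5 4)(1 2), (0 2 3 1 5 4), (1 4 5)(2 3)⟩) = no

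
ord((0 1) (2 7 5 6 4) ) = 10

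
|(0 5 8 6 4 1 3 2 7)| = 9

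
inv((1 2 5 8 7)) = (1 7 8 5 2)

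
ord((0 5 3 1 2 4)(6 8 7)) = 6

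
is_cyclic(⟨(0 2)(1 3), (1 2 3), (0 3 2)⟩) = no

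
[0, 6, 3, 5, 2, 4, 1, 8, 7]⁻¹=[0, 6, 4, 2, 5, 3, 1, 8, 7]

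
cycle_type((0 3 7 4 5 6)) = 6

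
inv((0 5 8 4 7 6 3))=(0 3 6 7 4 8 5)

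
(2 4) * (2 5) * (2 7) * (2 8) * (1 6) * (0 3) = (0 3)(1 6)(2 4 5 7 8)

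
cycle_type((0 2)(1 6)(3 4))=2^3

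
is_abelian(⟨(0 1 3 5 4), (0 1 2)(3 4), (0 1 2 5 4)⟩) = no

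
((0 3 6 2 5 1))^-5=(0 3 6 2 5 1)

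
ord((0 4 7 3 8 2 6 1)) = 8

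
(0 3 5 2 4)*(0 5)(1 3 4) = (0 4 5 2 1 3)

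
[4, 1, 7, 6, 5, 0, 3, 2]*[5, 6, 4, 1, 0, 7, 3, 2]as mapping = [0→0, 1→6, 2→2, 3→3, 4→7, 5→5, 6→1, 7→4]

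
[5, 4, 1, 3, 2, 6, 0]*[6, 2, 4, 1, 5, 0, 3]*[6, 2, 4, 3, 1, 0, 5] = [6, 0, 4, 2, 1, 3, 5]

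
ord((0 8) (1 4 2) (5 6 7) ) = 6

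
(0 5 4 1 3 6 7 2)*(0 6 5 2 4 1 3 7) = (0 2 6)(1 7 4 3 5)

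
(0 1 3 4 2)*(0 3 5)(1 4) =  (0 4 2 3 1 5)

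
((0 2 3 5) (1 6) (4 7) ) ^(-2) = (0 3) (2 5) 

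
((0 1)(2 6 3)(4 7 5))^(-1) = (0 1)(2 3 6)(4 5 7)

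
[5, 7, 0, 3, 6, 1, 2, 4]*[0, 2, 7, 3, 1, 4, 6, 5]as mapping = [0→4, 1→5, 2→0, 3→3, 4→6, 5→2, 6→7, 7→1]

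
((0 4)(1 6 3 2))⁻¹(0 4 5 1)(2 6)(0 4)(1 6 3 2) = (0 5 6 4)(1 3)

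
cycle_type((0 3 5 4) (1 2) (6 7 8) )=2.3.4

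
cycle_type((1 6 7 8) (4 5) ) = 2.4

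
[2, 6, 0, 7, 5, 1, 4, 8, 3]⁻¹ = [2, 5, 0, 8, 6, 4, 1, 3, 7]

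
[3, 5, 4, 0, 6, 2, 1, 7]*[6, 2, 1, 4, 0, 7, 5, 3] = [4, 7, 0, 6, 5, 1, 2, 3]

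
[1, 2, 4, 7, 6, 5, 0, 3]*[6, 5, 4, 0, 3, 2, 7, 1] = [5, 4, 3, 1, 7, 2, 6, 0]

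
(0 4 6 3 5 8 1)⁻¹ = (0 1 8 5 3 6 4)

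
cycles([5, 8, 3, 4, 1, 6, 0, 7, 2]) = (0 5 6) (1 8 2 3 4) 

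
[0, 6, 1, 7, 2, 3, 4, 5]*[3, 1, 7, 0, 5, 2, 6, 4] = [3, 6, 1, 4, 7, 0, 5, 2]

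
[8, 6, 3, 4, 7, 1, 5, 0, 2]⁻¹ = [7, 5, 8, 2, 3, 6, 1, 4, 0]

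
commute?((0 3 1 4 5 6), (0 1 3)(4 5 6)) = no:(0 3 1 4 5 6)*(0 1 3)(4 5 6) = (1 5 4 6), (0 1 3)(4 5 6)*(0 3 1 4 5 6) = (0 4 6 5)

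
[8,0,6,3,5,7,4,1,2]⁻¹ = [1,7,8,3,6,4,2,5,0]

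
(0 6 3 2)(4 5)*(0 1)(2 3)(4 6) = (0 4 5 6 2 1)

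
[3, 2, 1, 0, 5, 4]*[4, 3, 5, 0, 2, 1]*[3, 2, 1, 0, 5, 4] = [3, 4, 0, 5, 2, 1]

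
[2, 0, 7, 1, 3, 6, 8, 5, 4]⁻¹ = [1, 3, 0, 4, 8, 7, 5, 2, 6]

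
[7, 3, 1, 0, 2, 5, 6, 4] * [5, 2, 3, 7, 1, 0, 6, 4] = [4, 7, 2, 5, 3, 0, 6, 1]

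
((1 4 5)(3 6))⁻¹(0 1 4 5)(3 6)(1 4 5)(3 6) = (0 4 5 1)(3 6)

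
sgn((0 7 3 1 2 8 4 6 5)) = 1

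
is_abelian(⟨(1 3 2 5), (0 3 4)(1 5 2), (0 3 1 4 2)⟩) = no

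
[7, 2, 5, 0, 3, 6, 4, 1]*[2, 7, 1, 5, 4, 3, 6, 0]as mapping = [0→0, 1→1, 2→3, 3→2, 4→5, 5→6, 6→4, 7→7]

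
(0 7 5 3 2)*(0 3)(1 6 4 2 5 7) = (0 1 6 4 2 3 5)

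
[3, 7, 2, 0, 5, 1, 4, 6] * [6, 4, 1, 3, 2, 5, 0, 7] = [3, 7, 1, 6, 5, 4, 2, 0]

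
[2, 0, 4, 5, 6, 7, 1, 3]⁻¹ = [1, 6, 0, 7, 2, 3, 4, 5]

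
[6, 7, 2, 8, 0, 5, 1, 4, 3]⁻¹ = [4, 6, 2, 8, 7, 5, 0, 1, 3]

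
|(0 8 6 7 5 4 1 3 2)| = 9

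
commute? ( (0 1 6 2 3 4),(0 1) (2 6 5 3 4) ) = no: (0 1 6 2 3 4)*(0 1) (2 6 5 3 4) = (1 5 3 2 4),(0 1) (2 6 5 3 4)*(0 1 6 2 3 4) = (0 6 5 4 3) 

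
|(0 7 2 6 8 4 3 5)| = 8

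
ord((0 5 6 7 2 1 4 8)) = 8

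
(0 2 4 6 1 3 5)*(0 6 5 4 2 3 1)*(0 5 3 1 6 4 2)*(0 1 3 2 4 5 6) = (0 3 4 2 1)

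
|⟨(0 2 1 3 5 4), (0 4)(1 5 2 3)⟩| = 720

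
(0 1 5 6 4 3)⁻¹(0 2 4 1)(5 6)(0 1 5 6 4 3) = (1 2 3 5)(4 6)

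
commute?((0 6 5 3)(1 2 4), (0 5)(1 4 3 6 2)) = no:(0 6 5 3)(1 2 4)*(0 5)(1 4 3 6 2) = (0 2 3 5 6), (0 5)(1 4 3 6 2)*(0 6 5 3)(1 2 4) = (0 3 5 6 4)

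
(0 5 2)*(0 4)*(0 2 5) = (2 4)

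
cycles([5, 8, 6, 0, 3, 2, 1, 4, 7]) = (0 5 2 6 1 8 7 4 3)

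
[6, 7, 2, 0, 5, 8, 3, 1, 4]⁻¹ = [3, 7, 2, 6, 8, 4, 0, 1, 5]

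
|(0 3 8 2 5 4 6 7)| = 8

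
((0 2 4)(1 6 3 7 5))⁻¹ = (0 4 2)(1 5 7 3 6)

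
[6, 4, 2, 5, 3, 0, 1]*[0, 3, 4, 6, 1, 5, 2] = [2, 1, 4, 5, 6, 0, 3]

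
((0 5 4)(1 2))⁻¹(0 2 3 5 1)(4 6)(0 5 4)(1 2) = (0 6)(1 3 4 2 5)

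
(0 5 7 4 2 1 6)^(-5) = (0 7 2 6 5 4 1)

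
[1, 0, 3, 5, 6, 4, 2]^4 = [0, 1, 6, 2, 5, 3, 4]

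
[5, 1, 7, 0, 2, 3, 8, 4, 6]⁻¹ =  [3, 1, 4, 5, 7, 0, 8, 2, 6]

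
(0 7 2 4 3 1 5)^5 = (0 1 4 7 5 3 2)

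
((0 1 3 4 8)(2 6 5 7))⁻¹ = (0 8 4 3 1)(2 7 5 6)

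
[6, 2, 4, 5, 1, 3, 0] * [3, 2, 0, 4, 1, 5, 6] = [6, 0, 1, 5, 2, 4, 3]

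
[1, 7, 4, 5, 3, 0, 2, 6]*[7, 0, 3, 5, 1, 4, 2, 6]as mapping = [0→0, 1→6, 2→1, 3→4, 4→5, 5→7, 6→3, 7→2]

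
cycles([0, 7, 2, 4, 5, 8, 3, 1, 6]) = (1 7)(3 4 5 8 6)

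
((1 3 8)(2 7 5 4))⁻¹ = (1 8 3)(2 4 5 7)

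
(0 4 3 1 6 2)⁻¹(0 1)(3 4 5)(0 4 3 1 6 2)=(1 3 5)(4 6)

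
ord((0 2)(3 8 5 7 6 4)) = 6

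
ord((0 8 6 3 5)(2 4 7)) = 15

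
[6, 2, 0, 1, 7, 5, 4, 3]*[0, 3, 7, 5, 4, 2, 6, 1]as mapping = [0→6, 1→7, 2→0, 3→3, 4→1, 5→2, 6→4, 7→5]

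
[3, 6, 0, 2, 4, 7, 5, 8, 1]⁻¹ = [2, 8, 3, 0, 4, 6, 1, 5, 7]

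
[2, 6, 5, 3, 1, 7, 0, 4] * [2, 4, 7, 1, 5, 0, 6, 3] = [7, 6, 0, 1, 4, 3, 2, 5]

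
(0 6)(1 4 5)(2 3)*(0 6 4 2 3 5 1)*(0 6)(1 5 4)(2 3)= (0 1 3 2 4 5 6)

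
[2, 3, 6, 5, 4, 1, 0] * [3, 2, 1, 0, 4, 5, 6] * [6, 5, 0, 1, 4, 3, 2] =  [5, 6, 2, 3, 4, 0, 1]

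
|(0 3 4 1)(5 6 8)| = 12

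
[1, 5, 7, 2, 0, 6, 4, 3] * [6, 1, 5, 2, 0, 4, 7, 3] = [1, 4, 3, 5, 6, 7, 0, 2]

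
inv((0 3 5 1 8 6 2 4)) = (0 4 2 6 8 1 5 3)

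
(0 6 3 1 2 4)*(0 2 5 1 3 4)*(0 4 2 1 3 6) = (1 5 3 6 2 4)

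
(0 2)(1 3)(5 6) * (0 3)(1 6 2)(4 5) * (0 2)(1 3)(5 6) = (0 3 5)(1 2)(4 6)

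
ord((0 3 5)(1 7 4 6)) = 12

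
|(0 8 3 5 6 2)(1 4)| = 6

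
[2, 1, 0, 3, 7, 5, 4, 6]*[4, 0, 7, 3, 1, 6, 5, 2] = [7, 0, 4, 3, 2, 6, 1, 5]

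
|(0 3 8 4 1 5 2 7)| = 8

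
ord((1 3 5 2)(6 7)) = 4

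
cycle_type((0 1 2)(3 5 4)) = 3^2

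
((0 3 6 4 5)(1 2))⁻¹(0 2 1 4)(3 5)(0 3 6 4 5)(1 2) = (0 6)(1 2 5 3)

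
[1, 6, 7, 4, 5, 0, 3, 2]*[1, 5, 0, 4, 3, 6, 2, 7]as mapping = [0→5, 1→2, 2→7, 3→3, 4→6, 5→1, 6→4, 7→0]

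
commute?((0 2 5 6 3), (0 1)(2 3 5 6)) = no:(0 2 5 6 3)*(0 1)(2 3 5 6) = (0 3 1)(2 6 5), (0 1)(2 3 5 6)*(0 2 5 6 3) = (0 1 2)(3 6 5)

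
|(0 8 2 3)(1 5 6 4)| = 4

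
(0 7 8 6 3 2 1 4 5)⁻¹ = (0 5 4 1 2 3 6 8 7)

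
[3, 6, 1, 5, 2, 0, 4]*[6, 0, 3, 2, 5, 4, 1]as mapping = [0→2, 1→1, 2→0, 3→4, 4→3, 5→6, 6→5]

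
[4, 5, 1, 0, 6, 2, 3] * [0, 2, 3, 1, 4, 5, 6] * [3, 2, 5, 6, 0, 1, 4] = [0, 1, 5, 3, 4, 6, 2]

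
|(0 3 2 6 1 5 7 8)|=8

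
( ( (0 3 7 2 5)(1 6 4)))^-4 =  (0 3 7 2 5)(1 4 6)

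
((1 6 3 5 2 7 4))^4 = (1 2 6 7 3 4 5)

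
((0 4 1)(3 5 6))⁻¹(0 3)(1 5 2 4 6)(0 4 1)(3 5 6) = (0 6 2 1 3)(4 5)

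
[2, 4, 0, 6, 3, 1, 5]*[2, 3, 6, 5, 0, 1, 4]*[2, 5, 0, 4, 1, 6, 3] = [3, 2, 0, 1, 6, 4, 5]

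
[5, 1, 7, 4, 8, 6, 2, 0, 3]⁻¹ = [7, 1, 6, 8, 3, 0, 5, 2, 4]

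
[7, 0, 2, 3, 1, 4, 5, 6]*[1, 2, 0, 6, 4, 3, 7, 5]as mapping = [0→5, 1→1, 2→0, 3→6, 4→2, 5→4, 6→3, 7→7]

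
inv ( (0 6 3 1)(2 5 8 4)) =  (0 1 3 6)(2 4 8 5)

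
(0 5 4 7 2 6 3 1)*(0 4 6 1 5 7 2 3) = (0 7 3 5 6)(1 4 2)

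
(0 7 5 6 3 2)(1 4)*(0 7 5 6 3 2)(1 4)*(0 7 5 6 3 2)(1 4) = (0 6)(1 4)(2 5)(3 7)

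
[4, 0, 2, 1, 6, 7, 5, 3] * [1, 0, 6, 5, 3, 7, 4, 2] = [3, 1, 6, 0, 4, 2, 7, 5]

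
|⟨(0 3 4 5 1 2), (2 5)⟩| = 72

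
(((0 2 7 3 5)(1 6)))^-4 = (0 2 7 3 5)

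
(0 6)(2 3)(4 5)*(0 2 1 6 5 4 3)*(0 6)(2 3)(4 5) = (0 4 5 2 6 3 1)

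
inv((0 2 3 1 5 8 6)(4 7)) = (0 6 8 5 1 3 2)(4 7)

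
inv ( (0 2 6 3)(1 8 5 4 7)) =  (0 3 6 2)(1 7 4 5 8)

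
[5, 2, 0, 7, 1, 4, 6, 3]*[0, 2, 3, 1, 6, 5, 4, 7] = [5, 3, 0, 7, 2, 6, 4, 1]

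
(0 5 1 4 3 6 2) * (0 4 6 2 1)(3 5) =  (0 3 2 4 5)(1 6)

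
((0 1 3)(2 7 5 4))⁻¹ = (0 3 1)(2 4 5 7)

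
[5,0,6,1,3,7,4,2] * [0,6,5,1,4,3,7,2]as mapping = [0→3,1→0,2→7,3→6,4→1,5→2,6→4,7→5]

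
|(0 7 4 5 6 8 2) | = 7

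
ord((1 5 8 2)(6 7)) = 4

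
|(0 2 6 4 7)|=5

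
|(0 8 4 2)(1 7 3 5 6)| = 20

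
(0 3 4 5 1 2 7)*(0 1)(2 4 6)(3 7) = (0 7 1 4 5)(2 3 6)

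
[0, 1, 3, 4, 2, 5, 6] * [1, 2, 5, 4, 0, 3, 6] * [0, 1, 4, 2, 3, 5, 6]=[1, 4, 3, 0, 5, 2, 6]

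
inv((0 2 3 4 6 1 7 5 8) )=(0 8 5 7 1 6 4 3 2) 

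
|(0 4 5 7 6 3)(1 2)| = 6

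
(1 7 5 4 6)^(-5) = ()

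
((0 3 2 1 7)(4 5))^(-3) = (0 2 7 3 1)(4 5)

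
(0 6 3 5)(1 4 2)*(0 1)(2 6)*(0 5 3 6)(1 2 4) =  (0 4)(2 5)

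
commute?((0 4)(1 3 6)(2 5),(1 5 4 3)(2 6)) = no:(0 4)(1 3 6)(2 5)*(1 5 4 3)(2 6) = (0 3 2 4)(5 6),(1 5 4 3)(2 6)*(0 4)(1 3 6)(2 5) = (0 4 6 5)(1 2)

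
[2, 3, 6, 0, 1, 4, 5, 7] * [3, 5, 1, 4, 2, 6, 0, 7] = [1, 4, 0, 3, 5, 2, 6, 7]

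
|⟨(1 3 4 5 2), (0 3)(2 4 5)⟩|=720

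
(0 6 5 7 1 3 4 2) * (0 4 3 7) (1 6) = (0 1 7 6 5) (2 4) 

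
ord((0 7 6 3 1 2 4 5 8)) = 9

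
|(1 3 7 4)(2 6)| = 4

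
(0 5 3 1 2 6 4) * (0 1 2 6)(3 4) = (0 5 4 1 6 3 2)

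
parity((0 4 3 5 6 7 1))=even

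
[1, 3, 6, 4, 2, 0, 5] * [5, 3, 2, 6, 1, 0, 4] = [3, 6, 4, 1, 2, 5, 0]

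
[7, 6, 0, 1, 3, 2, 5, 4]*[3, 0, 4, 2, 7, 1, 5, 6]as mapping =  [0→6, 1→5, 2→3, 3→0, 4→2, 5→4, 6→1, 7→7]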